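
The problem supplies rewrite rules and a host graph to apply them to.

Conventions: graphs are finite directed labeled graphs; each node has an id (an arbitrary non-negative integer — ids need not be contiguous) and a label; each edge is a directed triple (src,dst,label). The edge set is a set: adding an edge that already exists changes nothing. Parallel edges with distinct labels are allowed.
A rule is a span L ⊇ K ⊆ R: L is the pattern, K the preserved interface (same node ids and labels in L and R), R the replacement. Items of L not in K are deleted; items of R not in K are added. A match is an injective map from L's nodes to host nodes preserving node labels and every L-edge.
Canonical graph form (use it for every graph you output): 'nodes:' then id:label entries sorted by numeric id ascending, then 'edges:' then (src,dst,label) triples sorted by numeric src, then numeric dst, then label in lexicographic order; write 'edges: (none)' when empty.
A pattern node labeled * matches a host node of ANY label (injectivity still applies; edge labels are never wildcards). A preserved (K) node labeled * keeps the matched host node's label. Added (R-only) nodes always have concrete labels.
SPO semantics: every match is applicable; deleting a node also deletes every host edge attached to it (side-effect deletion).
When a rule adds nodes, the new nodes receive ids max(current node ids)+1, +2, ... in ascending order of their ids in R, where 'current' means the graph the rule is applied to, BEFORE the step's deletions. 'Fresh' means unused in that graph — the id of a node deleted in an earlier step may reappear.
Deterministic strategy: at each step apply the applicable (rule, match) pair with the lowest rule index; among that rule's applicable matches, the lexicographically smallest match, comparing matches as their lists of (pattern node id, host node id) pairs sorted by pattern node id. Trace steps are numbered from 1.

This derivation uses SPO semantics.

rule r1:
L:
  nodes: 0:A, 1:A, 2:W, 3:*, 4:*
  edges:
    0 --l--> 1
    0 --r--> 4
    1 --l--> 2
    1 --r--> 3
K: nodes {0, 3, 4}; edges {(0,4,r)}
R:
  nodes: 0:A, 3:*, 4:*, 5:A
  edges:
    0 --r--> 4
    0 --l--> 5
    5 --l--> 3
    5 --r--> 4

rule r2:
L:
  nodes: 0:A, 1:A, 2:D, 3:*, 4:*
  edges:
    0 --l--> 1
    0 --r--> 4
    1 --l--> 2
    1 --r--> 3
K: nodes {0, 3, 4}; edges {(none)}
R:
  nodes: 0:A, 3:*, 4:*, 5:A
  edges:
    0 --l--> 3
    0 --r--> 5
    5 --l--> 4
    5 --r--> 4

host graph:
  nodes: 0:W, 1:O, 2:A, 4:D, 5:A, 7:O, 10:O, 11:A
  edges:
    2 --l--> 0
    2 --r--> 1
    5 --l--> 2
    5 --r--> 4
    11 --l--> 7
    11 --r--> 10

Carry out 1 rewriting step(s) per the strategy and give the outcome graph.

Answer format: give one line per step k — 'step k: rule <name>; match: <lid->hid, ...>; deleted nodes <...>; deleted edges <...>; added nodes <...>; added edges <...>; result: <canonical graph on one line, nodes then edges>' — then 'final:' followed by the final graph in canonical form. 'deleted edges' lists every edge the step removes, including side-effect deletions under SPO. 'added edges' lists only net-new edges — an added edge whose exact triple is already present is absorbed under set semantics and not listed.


step 1: rule r1; match: 0->5, 1->2, 2->0, 3->1, 4->4; deleted nodes 0, 2; deleted edges (2,0,l); (2,1,r); (5,2,l); added nodes 12; added edges (5,12,l); (12,1,l); (12,4,r); result: nodes: 1:O, 4:D, 5:A, 7:O, 10:O, 11:A, 12:A edges: (5,4,r); (5,12,l); (11,7,l); (11,10,r); (12,1,l); (12,4,r)
final:
nodes: 1:O, 4:D, 5:A, 7:O, 10:O, 11:A, 12:A
edges: (5,4,r); (5,12,l); (11,7,l); (11,10,r); (12,1,l); (12,4,r)


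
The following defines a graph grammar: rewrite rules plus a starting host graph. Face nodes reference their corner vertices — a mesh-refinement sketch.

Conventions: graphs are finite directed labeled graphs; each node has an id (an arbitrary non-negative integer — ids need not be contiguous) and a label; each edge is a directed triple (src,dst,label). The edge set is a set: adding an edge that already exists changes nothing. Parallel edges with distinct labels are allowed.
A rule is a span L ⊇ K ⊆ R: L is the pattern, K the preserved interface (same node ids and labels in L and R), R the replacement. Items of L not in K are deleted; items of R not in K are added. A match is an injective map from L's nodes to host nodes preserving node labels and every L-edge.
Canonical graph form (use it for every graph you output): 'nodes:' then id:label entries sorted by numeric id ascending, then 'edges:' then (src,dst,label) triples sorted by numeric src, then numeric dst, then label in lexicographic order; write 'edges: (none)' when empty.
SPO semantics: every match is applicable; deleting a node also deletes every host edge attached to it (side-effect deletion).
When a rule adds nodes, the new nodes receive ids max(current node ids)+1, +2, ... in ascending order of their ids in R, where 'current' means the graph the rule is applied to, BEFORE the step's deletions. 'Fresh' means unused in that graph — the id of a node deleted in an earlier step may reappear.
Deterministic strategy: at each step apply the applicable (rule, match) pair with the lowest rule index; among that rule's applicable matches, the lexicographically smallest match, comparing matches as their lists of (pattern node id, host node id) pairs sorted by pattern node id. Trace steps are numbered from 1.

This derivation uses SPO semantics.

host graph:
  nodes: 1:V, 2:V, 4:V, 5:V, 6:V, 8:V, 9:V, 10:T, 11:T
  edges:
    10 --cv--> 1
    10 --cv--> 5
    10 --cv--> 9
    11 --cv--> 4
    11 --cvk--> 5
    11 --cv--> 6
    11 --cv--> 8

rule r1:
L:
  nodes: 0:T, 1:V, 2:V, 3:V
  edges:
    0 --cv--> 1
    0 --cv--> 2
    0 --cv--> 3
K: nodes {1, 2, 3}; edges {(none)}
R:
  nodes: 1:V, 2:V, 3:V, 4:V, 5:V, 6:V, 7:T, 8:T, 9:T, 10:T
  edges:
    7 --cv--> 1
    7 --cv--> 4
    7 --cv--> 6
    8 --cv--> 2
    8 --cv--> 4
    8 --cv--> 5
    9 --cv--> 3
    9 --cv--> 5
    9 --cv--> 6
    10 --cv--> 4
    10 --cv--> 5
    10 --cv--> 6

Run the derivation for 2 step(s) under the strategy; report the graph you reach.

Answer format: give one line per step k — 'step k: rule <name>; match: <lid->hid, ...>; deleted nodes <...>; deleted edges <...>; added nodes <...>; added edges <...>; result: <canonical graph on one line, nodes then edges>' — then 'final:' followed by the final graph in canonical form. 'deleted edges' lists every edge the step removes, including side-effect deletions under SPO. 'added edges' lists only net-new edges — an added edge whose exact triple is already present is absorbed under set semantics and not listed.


step 1: rule r1; match: 0->10, 1->1, 2->5, 3->9; deleted nodes 10; deleted edges (10,1,cv); (10,5,cv); (10,9,cv); added nodes 12, 13, 14, 15, 16, 17, 18; added edges (15,1,cv); (15,12,cv); (15,14,cv); (16,5,cv); (16,12,cv); (16,13,cv); (17,9,cv); (17,13,cv); (17,14,cv); (18,12,cv); (18,13,cv); (18,14,cv); result: nodes: 1:V, 2:V, 4:V, 5:V, 6:V, 8:V, 9:V, 11:T, 12:V, 13:V, 14:V, 15:T, 16:T, 17:T, 18:T edges: (11,4,cv); (11,5,cvk); (11,6,cv); (11,8,cv); (15,1,cv); (15,12,cv); (15,14,cv); (16,5,cv); (16,12,cv); (16,13,cv); (17,9,cv); (17,13,cv); (17,14,cv); (18,12,cv); (18,13,cv); (18,14,cv)
step 2: rule r1; match: 0->11, 1->4, 2->6, 3->8; deleted nodes 11; deleted edges (11,4,cv); (11,5,cvk); (11,6,cv); (11,8,cv); added nodes 19, 20, 21, 22, 23, 24, 25; added edges (22,4,cv); (22,19,cv); (22,21,cv); (23,6,cv); (23,19,cv); (23,20,cv); (24,8,cv); (24,20,cv); (24,21,cv); (25,19,cv); (25,20,cv); (25,21,cv); result: nodes: 1:V, 2:V, 4:V, 5:V, 6:V, 8:V, 9:V, 12:V, 13:V, 14:V, 15:T, 16:T, 17:T, 18:T, 19:V, 20:V, 21:V, 22:T, 23:T, 24:T, 25:T edges: (15,1,cv); (15,12,cv); (15,14,cv); (16,5,cv); (16,12,cv); (16,13,cv); (17,9,cv); (17,13,cv); (17,14,cv); (18,12,cv); (18,13,cv); (18,14,cv); (22,4,cv); (22,19,cv); (22,21,cv); (23,6,cv); (23,19,cv); (23,20,cv); (24,8,cv); (24,20,cv); (24,21,cv); (25,19,cv); (25,20,cv); (25,21,cv)
final:
nodes: 1:V, 2:V, 4:V, 5:V, 6:V, 8:V, 9:V, 12:V, 13:V, 14:V, 15:T, 16:T, 17:T, 18:T, 19:V, 20:V, 21:V, 22:T, 23:T, 24:T, 25:T
edges: (15,1,cv); (15,12,cv); (15,14,cv); (16,5,cv); (16,12,cv); (16,13,cv); (17,9,cv); (17,13,cv); (17,14,cv); (18,12,cv); (18,13,cv); (18,14,cv); (22,4,cv); (22,19,cv); (22,21,cv); (23,6,cv); (23,19,cv); (23,20,cv); (24,8,cv); (24,20,cv); (24,21,cv); (25,19,cv); (25,20,cv); (25,21,cv)


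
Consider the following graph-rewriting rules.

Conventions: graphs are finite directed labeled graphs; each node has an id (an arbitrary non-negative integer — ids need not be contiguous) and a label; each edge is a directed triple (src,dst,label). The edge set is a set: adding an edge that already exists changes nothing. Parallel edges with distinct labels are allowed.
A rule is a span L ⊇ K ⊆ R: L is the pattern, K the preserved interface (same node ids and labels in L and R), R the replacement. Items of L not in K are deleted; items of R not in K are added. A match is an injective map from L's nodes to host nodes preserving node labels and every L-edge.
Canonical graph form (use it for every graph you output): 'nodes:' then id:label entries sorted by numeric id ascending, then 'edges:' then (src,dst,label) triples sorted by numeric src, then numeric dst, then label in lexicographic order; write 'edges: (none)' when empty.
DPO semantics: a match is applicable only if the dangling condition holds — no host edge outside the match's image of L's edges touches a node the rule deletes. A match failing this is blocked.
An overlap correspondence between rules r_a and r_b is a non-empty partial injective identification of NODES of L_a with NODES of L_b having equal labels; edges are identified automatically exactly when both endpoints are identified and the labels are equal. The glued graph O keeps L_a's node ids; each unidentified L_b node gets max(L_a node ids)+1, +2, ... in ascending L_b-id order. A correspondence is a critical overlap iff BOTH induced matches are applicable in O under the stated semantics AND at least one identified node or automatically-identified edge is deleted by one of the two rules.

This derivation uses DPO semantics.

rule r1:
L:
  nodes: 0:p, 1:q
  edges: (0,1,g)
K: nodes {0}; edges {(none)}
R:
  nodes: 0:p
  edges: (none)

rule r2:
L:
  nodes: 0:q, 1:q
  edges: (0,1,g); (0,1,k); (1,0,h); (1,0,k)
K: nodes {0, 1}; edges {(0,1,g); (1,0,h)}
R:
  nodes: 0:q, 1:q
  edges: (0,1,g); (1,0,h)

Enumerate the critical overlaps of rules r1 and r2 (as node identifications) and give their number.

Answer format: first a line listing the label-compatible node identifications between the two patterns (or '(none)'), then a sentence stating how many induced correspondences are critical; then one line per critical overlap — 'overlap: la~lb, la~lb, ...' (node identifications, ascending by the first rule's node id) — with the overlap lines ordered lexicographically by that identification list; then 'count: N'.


label-compatible node identifications between L(r1) and L(r2): 1~0, 1~1
0 of the induced correspondences are critical overlaps of r1 and r2.
count: 0


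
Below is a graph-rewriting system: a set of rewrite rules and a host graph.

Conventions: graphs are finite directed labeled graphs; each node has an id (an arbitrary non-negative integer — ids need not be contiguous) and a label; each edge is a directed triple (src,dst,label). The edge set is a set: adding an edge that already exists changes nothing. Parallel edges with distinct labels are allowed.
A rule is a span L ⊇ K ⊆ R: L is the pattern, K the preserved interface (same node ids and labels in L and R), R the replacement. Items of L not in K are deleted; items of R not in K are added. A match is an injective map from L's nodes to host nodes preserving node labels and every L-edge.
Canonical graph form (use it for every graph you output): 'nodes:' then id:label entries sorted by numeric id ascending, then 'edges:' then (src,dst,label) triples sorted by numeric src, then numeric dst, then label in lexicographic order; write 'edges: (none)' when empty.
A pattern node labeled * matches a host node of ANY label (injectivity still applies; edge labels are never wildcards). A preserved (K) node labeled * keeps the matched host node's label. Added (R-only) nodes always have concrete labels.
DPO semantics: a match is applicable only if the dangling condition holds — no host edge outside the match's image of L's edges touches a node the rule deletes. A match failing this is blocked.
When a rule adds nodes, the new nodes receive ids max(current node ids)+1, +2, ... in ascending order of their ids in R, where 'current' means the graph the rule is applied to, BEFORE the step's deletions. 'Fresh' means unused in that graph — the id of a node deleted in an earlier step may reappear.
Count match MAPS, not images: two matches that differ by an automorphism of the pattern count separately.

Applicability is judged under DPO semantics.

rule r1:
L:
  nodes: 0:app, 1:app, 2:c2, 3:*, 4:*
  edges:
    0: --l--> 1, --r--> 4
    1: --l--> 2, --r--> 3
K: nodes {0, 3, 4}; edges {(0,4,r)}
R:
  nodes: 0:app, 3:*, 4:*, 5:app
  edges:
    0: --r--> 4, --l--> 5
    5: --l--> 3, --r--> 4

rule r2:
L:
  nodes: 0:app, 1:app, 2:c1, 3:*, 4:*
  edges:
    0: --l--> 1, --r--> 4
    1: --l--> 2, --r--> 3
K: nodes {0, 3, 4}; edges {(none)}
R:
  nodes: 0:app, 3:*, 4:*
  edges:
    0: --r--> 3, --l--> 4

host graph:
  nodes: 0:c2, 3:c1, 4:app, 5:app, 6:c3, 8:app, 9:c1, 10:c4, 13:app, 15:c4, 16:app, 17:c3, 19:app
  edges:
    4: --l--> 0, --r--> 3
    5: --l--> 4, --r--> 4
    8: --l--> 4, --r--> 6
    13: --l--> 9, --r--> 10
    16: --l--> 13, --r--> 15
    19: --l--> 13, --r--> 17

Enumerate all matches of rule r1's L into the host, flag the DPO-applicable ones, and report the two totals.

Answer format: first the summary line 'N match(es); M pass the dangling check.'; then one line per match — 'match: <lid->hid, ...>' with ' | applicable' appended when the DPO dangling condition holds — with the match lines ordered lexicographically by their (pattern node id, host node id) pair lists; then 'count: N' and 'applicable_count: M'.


1 match(es); 0 pass the dangling check.
match: 0->8, 1->4, 2->0, 3->3, 4->6
count: 1
applicable_count: 0


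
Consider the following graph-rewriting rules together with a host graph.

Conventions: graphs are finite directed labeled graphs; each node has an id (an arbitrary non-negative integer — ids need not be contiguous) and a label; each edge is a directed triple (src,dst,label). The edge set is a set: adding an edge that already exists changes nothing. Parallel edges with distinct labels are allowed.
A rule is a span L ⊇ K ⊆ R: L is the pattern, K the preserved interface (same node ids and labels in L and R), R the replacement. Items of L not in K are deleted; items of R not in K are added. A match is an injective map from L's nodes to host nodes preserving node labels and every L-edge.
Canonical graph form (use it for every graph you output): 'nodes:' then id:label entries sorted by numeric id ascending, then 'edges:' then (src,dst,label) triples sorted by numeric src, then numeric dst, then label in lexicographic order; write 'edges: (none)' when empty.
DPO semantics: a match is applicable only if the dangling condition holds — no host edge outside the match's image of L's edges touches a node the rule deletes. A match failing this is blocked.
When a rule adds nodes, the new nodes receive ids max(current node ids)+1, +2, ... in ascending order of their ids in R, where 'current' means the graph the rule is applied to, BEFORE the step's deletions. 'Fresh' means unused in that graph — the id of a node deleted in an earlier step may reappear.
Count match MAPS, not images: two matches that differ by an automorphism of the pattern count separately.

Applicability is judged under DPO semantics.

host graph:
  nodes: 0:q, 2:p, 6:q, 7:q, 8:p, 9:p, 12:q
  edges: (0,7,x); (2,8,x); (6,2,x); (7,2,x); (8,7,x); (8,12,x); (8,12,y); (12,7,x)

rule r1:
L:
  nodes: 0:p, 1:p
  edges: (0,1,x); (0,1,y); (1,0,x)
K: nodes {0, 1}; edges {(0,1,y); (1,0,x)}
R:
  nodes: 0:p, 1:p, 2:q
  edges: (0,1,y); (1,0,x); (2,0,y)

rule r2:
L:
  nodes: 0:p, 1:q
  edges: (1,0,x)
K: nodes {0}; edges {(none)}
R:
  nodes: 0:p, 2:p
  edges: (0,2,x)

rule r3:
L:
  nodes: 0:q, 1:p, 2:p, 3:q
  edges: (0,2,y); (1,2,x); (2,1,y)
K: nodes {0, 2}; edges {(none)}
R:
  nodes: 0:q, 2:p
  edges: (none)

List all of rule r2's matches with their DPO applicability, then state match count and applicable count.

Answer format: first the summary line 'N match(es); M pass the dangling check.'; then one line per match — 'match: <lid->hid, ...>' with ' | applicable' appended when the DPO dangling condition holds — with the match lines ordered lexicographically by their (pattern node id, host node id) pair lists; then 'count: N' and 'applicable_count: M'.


2 match(es); 1 pass the dangling check.
match: 0->2, 1->6 | applicable
match: 0->2, 1->7
count: 2
applicable_count: 1


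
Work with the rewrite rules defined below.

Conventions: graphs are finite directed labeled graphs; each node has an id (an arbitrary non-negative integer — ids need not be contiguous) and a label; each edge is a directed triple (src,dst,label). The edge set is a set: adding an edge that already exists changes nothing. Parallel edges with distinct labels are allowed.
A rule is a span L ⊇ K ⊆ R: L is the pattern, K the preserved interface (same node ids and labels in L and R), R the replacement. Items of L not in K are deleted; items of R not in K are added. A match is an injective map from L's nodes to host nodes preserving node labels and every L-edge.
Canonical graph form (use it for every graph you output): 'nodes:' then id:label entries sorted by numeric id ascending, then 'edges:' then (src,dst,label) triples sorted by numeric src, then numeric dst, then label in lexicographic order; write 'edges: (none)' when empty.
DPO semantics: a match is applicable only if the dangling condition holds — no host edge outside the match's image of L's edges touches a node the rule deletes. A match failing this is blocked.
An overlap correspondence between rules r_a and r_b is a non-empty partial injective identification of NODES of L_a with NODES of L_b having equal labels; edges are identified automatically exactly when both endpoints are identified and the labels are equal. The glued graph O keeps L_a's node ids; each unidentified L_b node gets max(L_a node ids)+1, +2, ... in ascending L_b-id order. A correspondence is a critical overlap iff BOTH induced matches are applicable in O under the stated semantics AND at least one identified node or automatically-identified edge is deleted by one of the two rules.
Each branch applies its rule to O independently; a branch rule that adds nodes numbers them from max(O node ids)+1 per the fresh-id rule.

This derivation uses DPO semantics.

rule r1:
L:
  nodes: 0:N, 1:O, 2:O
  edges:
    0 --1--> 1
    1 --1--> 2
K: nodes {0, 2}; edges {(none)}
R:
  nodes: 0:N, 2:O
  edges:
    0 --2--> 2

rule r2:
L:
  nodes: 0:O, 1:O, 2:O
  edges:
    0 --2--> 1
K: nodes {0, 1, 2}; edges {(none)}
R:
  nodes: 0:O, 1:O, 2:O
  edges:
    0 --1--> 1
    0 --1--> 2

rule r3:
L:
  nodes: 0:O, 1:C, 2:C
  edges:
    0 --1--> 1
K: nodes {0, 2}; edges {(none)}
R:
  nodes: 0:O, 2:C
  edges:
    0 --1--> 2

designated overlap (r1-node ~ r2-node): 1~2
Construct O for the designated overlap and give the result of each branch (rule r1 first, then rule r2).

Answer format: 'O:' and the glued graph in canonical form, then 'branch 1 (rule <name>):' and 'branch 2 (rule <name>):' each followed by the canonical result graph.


O:
nodes: 0:N, 1:O, 2:O, 3:O, 4:O
edges: (0,1,1); (1,2,1); (3,4,2)
branch 1 (rule r1):
nodes: 0:N, 2:O, 3:O, 4:O
edges: (0,2,2); (3,4,2)
branch 2 (rule r2):
nodes: 0:N, 1:O, 2:O, 3:O, 4:O
edges: (0,1,1); (1,2,1); (3,1,1); (3,4,1)


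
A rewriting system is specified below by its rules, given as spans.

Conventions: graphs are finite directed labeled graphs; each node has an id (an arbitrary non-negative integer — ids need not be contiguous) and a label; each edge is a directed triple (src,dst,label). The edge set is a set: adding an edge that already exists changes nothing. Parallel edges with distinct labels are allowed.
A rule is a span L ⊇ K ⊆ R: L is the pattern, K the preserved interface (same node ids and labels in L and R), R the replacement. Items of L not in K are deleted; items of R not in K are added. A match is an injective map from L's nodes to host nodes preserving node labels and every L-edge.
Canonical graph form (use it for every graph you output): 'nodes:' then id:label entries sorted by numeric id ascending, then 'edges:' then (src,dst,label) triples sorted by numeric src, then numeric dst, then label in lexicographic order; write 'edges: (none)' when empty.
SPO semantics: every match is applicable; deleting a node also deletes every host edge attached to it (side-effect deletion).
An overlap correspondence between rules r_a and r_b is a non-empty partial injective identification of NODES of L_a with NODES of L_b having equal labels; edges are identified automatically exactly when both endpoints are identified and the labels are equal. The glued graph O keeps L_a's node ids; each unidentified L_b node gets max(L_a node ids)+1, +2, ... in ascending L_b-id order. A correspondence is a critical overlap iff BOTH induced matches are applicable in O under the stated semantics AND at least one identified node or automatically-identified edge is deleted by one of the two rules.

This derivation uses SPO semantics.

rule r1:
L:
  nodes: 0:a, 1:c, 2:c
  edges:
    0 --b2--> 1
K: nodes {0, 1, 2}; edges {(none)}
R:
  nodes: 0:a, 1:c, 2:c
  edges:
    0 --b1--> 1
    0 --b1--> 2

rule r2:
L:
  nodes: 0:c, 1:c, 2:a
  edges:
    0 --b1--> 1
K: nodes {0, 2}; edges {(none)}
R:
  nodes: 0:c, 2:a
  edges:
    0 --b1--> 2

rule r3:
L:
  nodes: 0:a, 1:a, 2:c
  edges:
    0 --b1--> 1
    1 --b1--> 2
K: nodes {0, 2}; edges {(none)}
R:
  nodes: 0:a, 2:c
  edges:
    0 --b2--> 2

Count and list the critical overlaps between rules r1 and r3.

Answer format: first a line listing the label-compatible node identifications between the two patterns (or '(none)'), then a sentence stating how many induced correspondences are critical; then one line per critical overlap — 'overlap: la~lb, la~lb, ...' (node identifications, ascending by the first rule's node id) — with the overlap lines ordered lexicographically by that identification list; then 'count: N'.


label-compatible node identifications between L(r1) and L(r3): 0~0, 0~1, 1~2, 2~2
3 of the induced correspondences are critical overlaps of r1 and r3.
overlap: 0~1
overlap: 0~1, 1~2
overlap: 0~1, 2~2
count: 3


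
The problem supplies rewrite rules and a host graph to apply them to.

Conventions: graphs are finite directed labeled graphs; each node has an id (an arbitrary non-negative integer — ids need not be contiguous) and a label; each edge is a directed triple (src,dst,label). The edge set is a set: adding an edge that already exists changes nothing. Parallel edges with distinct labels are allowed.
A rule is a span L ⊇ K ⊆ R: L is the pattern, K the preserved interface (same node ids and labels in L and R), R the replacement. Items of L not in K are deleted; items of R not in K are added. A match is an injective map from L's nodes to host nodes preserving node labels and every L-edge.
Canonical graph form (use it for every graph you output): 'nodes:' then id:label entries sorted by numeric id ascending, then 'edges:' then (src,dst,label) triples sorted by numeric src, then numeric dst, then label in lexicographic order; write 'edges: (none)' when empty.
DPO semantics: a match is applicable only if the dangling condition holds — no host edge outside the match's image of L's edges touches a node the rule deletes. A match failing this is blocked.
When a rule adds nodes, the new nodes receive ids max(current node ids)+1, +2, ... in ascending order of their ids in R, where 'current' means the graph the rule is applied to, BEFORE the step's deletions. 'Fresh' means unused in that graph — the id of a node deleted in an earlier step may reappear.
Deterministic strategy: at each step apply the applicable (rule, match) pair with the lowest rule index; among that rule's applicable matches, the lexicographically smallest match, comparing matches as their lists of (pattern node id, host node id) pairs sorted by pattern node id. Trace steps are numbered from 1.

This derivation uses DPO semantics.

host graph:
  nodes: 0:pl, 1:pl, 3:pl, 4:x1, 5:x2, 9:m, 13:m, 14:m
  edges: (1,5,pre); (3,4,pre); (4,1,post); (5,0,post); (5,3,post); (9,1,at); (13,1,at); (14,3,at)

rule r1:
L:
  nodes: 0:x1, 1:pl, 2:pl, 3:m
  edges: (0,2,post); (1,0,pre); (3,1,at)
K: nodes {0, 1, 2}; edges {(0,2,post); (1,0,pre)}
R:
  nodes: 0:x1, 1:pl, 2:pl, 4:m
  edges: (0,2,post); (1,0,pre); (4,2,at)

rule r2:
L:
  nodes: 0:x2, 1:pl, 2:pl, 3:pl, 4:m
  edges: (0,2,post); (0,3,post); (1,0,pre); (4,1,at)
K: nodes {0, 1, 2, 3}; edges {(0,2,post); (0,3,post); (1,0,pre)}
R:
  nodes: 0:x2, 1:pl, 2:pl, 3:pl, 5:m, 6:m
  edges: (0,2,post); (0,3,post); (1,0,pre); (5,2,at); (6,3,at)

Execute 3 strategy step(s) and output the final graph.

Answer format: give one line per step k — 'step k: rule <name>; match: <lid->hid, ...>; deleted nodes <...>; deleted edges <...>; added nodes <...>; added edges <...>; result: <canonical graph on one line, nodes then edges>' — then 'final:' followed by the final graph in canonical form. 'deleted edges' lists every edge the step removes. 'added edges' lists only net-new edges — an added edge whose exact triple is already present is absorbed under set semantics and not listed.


step 1: rule r1; match: 0->4, 1->3, 2->1, 3->14; deleted nodes 14; deleted edges (14,3,at); added nodes 15; added edges (15,1,at); result: nodes: 0:pl, 1:pl, 3:pl, 4:x1, 5:x2, 9:m, 13:m, 15:m edges: (1,5,pre); (3,4,pre); (4,1,post); (5,0,post); (5,3,post); (9,1,at); (13,1,at); (15,1,at)
step 2: rule r2; match: 0->5, 1->1, 2->0, 3->3, 4->9; deleted nodes 9; deleted edges (9,1,at); added nodes 16, 17; added edges (16,0,at); (17,3,at); result: nodes: 0:pl, 1:pl, 3:pl, 4:x1, 5:x2, 13:m, 15:m, 16:m, 17:m edges: (1,5,pre); (3,4,pre); (4,1,post); (5,0,post); (5,3,post); (13,1,at); (15,1,at); (16,0,at); (17,3,at)
step 3: rule r1; match: 0->4, 1->3, 2->1, 3->17; deleted nodes 17; deleted edges (17,3,at); added nodes 18; added edges (18,1,at); result: nodes: 0:pl, 1:pl, 3:pl, 4:x1, 5:x2, 13:m, 15:m, 16:m, 18:m edges: (1,5,pre); (3,4,pre); (4,1,post); (5,0,post); (5,3,post); (13,1,at); (15,1,at); (16,0,at); (18,1,at)
final:
nodes: 0:pl, 1:pl, 3:pl, 4:x1, 5:x2, 13:m, 15:m, 16:m, 18:m
edges: (1,5,pre); (3,4,pre); (4,1,post); (5,0,post); (5,3,post); (13,1,at); (15,1,at); (16,0,at); (18,1,at)


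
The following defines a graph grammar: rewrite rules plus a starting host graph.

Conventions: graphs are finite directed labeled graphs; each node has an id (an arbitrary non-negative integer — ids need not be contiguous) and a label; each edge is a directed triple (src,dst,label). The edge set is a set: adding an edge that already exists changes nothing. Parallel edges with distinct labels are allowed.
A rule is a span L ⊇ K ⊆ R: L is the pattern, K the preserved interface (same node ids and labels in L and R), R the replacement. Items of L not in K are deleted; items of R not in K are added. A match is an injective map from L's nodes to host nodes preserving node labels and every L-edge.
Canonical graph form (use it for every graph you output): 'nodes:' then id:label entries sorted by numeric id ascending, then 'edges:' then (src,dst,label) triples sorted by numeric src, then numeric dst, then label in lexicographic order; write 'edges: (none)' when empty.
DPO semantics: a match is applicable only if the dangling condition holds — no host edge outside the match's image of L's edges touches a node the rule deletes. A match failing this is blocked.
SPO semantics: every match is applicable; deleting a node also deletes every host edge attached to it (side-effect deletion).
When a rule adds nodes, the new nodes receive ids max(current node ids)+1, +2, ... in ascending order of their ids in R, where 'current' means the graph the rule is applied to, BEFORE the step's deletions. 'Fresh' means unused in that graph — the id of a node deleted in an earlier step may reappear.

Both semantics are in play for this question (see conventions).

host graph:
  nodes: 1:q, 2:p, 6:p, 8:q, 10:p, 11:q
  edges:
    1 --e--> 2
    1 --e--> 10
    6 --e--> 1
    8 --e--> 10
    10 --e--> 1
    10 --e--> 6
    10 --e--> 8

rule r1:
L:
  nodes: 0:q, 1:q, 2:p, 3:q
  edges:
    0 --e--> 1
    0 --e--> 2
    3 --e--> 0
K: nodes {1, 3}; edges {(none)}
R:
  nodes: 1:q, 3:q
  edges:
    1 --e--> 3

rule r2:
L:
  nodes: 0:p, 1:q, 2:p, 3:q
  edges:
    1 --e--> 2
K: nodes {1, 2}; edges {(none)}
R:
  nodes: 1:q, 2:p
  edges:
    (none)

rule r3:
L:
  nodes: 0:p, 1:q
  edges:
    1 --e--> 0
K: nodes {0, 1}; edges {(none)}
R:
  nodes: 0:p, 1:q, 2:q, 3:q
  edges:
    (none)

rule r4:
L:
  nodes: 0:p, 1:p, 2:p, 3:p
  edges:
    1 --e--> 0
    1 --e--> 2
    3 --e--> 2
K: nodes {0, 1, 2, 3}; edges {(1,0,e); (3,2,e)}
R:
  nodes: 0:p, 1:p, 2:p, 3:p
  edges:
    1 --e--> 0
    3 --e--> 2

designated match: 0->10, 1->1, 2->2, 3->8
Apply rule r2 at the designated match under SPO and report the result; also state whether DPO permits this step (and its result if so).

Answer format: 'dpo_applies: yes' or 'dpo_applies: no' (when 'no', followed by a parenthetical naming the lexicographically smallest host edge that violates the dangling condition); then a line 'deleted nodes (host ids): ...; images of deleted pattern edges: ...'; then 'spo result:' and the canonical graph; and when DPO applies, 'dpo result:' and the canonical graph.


dpo_applies: no
(the rule deletes node 10, which keeps host edge (1,10,e) outside the match image — the dangling condition fails, DPO blocks; SPO proceeds and side-deletes such edges)
deleted nodes (host ids): 8, 10; images of deleted pattern edges: (1,2,e)
spo result:
nodes: 1:q, 2:p, 6:p, 11:q
edges: (6,1,e)


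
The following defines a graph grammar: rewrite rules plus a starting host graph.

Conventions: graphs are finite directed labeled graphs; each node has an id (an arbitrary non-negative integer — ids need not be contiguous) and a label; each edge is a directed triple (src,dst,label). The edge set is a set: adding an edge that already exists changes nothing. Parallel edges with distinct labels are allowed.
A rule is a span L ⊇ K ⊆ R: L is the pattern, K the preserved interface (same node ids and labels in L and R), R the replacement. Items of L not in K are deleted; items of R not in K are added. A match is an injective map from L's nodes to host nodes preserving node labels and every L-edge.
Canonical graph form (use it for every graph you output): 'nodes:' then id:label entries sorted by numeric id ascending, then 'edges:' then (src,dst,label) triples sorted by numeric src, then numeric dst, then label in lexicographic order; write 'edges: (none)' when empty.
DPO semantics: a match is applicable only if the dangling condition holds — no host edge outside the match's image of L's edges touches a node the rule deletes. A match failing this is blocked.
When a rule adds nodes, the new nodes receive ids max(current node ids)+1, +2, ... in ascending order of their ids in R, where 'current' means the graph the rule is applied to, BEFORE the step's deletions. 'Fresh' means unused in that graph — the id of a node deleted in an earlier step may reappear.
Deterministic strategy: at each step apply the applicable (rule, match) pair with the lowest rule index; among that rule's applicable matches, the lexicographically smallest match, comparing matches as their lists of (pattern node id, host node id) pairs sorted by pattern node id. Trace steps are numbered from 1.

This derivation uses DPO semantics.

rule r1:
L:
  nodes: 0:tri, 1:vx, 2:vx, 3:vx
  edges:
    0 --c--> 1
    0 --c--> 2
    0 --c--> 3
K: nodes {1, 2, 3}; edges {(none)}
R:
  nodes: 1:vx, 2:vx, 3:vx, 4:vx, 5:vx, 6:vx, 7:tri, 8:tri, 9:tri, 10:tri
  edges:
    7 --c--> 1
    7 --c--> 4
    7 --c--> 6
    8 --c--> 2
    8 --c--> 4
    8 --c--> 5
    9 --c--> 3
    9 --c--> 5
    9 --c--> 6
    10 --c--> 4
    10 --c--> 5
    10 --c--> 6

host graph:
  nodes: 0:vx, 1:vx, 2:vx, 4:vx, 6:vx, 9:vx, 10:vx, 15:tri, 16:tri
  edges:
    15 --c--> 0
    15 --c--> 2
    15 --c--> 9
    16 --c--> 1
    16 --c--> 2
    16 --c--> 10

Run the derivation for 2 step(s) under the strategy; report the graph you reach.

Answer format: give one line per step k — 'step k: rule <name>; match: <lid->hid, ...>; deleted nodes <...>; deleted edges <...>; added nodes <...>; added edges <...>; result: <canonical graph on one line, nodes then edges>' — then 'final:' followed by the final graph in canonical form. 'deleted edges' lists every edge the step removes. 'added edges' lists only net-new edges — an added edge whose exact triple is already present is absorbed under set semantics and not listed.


step 1: rule r1; match: 0->15, 1->0, 2->2, 3->9; deleted nodes 15; deleted edges (15,0,c); (15,2,c); (15,9,c); added nodes 17, 18, 19, 20, 21, 22, 23; added edges (20,0,c); (20,17,c); (20,19,c); (21,2,c); (21,17,c); (21,18,c); (22,9,c); (22,18,c); (22,19,c); (23,17,c); (23,18,c); (23,19,c); result: nodes: 0:vx, 1:vx, 2:vx, 4:vx, 6:vx, 9:vx, 10:vx, 16:tri, 17:vx, 18:vx, 19:vx, 20:tri, 21:tri, 22:tri, 23:tri edges: (16,1,c); (16,2,c); (16,10,c); (20,0,c); (20,17,c); (20,19,c); (21,2,c); (21,17,c); (21,18,c); (22,9,c); (22,18,c); (22,19,c); (23,17,c); (23,18,c); (23,19,c)
step 2: rule r1; match: 0->16, 1->1, 2->2, 3->10; deleted nodes 16; deleted edges (16,1,c); (16,2,c); (16,10,c); added nodes 24, 25, 26, 27, 28, 29, 30; added edges (27,1,c); (27,24,c); (27,26,c); (28,2,c); (28,24,c); (28,25,c); (29,10,c); (29,25,c); (29,26,c); (30,24,c); (30,25,c); (30,26,c); result: nodes: 0:vx, 1:vx, 2:vx, 4:vx, 6:vx, 9:vx, 10:vx, 17:vx, 18:vx, 19:vx, 20:tri, 21:tri, 22:tri, 23:tri, 24:vx, 25:vx, 26:vx, 27:tri, 28:tri, 29:tri, 30:tri edges: (20,0,c); (20,17,c); (20,19,c); (21,2,c); (21,17,c); (21,18,c); (22,9,c); (22,18,c); (22,19,c); (23,17,c); (23,18,c); (23,19,c); (27,1,c); (27,24,c); (27,26,c); (28,2,c); (28,24,c); (28,25,c); (29,10,c); (29,25,c); (29,26,c); (30,24,c); (30,25,c); (30,26,c)
final:
nodes: 0:vx, 1:vx, 2:vx, 4:vx, 6:vx, 9:vx, 10:vx, 17:vx, 18:vx, 19:vx, 20:tri, 21:tri, 22:tri, 23:tri, 24:vx, 25:vx, 26:vx, 27:tri, 28:tri, 29:tri, 30:tri
edges: (20,0,c); (20,17,c); (20,19,c); (21,2,c); (21,17,c); (21,18,c); (22,9,c); (22,18,c); (22,19,c); (23,17,c); (23,18,c); (23,19,c); (27,1,c); (27,24,c); (27,26,c); (28,2,c); (28,24,c); (28,25,c); (29,10,c); (29,25,c); (29,26,c); (30,24,c); (30,25,c); (30,26,c)


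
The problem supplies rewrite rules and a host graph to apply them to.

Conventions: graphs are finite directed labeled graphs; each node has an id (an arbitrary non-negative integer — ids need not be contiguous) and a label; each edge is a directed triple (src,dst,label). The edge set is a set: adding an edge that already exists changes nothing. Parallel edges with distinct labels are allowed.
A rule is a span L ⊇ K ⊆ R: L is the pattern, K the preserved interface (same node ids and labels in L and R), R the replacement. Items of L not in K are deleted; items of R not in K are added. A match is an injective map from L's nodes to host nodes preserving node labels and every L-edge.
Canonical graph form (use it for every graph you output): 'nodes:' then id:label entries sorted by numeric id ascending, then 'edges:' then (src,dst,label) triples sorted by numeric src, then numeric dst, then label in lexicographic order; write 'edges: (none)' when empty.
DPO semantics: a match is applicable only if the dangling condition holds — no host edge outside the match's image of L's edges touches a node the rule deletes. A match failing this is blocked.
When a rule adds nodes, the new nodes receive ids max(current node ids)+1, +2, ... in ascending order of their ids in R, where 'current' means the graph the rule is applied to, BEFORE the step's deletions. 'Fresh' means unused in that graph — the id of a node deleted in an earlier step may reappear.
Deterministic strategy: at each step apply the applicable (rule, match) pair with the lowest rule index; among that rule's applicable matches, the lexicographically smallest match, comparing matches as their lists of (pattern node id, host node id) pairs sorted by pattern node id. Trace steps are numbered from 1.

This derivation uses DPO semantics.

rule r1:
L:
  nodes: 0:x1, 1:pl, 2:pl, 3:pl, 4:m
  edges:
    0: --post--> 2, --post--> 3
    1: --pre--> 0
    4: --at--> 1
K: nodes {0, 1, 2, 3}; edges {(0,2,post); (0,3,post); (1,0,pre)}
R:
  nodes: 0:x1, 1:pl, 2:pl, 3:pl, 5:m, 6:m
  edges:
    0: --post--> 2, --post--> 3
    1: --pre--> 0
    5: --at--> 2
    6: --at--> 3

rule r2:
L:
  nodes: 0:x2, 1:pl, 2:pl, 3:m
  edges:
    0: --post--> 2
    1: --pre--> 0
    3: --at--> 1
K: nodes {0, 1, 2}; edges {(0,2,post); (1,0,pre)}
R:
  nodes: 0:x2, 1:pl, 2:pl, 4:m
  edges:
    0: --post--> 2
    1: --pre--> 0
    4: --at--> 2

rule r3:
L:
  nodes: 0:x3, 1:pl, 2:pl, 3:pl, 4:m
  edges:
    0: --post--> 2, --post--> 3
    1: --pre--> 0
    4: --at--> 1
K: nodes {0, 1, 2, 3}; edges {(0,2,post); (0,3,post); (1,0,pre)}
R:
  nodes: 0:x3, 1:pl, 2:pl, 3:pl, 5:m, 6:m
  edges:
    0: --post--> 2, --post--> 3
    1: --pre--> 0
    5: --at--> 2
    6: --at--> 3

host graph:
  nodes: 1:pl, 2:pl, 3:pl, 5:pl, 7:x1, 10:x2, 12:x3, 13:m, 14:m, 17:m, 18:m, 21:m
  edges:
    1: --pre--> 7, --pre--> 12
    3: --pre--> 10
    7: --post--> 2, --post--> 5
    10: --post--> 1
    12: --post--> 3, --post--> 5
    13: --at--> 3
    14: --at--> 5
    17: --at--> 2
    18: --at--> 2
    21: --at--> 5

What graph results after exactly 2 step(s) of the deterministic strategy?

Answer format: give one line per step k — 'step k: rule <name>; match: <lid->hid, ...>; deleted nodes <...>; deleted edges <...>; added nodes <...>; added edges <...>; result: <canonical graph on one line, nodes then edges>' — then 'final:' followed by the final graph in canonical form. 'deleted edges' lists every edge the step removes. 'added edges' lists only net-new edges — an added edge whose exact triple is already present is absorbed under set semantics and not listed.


step 1: rule r2; match: 0->10, 1->3, 2->1, 3->13; deleted nodes 13; deleted edges (13,3,at); added nodes 22; added edges (22,1,at); result: nodes: 1:pl, 2:pl, 3:pl, 5:pl, 7:x1, 10:x2, 12:x3, 14:m, 17:m, 18:m, 21:m, 22:m edges: (1,7,pre); (1,12,pre); (3,10,pre); (7,2,post); (7,5,post); (10,1,post); (12,3,post); (12,5,post); (14,5,at); (17,2,at); (18,2,at); (21,5,at); (22,1,at)
step 2: rule r1; match: 0->7, 1->1, 2->2, 3->5, 4->22; deleted nodes 22; deleted edges (22,1,at); added nodes 23, 24; added edges (23,2,at); (24,5,at); result: nodes: 1:pl, 2:pl, 3:pl, 5:pl, 7:x1, 10:x2, 12:x3, 14:m, 17:m, 18:m, 21:m, 23:m, 24:m edges: (1,7,pre); (1,12,pre); (3,10,pre); (7,2,post); (7,5,post); (10,1,post); (12,3,post); (12,5,post); (14,5,at); (17,2,at); (18,2,at); (21,5,at); (23,2,at); (24,5,at)
final:
nodes: 1:pl, 2:pl, 3:pl, 5:pl, 7:x1, 10:x2, 12:x3, 14:m, 17:m, 18:m, 21:m, 23:m, 24:m
edges: (1,7,pre); (1,12,pre); (3,10,pre); (7,2,post); (7,5,post); (10,1,post); (12,3,post); (12,5,post); (14,5,at); (17,2,at); (18,2,at); (21,5,at); (23,2,at); (24,5,at)


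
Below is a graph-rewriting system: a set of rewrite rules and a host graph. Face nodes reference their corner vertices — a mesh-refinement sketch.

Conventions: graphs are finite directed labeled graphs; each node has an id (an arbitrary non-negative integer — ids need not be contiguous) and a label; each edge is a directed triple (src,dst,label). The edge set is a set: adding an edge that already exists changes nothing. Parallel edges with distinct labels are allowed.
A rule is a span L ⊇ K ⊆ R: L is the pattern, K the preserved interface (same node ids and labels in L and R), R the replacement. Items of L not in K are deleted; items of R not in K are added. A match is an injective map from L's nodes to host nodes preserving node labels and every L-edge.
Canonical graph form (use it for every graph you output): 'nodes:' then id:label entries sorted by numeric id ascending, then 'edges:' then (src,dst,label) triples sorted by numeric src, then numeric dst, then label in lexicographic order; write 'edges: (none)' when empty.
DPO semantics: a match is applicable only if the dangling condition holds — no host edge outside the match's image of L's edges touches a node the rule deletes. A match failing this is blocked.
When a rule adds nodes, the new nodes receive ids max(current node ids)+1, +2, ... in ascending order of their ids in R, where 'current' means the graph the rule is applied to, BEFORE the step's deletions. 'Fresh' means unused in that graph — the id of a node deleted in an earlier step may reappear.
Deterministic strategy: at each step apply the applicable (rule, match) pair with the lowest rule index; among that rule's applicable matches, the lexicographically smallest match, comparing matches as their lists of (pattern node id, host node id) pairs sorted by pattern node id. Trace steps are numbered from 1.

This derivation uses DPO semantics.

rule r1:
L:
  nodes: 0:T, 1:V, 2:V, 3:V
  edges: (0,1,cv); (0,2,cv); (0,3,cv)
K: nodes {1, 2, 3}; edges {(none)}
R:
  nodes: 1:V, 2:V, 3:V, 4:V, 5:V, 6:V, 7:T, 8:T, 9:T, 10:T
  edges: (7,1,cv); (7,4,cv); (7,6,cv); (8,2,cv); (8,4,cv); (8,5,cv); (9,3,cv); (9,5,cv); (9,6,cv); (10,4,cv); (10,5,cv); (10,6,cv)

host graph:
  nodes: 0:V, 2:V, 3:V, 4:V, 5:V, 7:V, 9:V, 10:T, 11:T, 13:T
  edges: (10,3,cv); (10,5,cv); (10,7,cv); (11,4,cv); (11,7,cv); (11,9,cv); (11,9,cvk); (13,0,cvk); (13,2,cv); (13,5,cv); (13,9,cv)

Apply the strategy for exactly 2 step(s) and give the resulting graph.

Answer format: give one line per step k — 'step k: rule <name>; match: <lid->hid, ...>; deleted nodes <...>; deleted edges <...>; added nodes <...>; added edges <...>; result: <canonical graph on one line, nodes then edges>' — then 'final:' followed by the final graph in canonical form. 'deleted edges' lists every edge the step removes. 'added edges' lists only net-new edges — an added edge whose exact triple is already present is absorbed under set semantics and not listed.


step 1: rule r1; match: 0->10, 1->3, 2->5, 3->7; deleted nodes 10; deleted edges (10,3,cv); (10,5,cv); (10,7,cv); added nodes 14, 15, 16, 17, 18, 19, 20; added edges (17,3,cv); (17,14,cv); (17,16,cv); (18,5,cv); (18,14,cv); (18,15,cv); (19,7,cv); (19,15,cv); (19,16,cv); (20,14,cv); (20,15,cv); (20,16,cv); result: nodes: 0:V, 2:V, 3:V, 4:V, 5:V, 7:V, 9:V, 11:T, 13:T, 14:V, 15:V, 16:V, 17:T, 18:T, 19:T, 20:T edges: (11,4,cv); (11,7,cv); (11,9,cv); (11,9,cvk); (13,0,cvk); (13,2,cv); (13,5,cv); (13,9,cv); (17,3,cv); (17,14,cv); (17,16,cv); (18,5,cv); (18,14,cv); (18,15,cv); (19,7,cv); (19,15,cv); (19,16,cv); (20,14,cv); (20,15,cv); (20,16,cv)
step 2: rule r1; match: 0->17, 1->3, 2->14, 3->16; deleted nodes 17; deleted edges (17,3,cv); (17,14,cv); (17,16,cv); added nodes 21, 22, 23, 24, 25, 26, 27; added edges (24,3,cv); (24,21,cv); (24,23,cv); (25,14,cv); (25,21,cv); (25,22,cv); (26,16,cv); (26,22,cv); (26,23,cv); (27,21,cv); (27,22,cv); (27,23,cv); result: nodes: 0:V, 2:V, 3:V, 4:V, 5:V, 7:V, 9:V, 11:T, 13:T, 14:V, 15:V, 16:V, 18:T, 19:T, 20:T, 21:V, 22:V, 23:V, 24:T, 25:T, 26:T, 27:T edges: (11,4,cv); (11,7,cv); (11,9,cv); (11,9,cvk); (13,0,cvk); (13,2,cv); (13,5,cv); (13,9,cv); (18,5,cv); (18,14,cv); (18,15,cv); (19,7,cv); (19,15,cv); (19,16,cv); (20,14,cv); (20,15,cv); (20,16,cv); (24,3,cv); (24,21,cv); (24,23,cv); (25,14,cv); (25,21,cv); (25,22,cv); (26,16,cv); (26,22,cv); (26,23,cv); (27,21,cv); (27,22,cv); (27,23,cv)
final:
nodes: 0:V, 2:V, 3:V, 4:V, 5:V, 7:V, 9:V, 11:T, 13:T, 14:V, 15:V, 16:V, 18:T, 19:T, 20:T, 21:V, 22:V, 23:V, 24:T, 25:T, 26:T, 27:T
edges: (11,4,cv); (11,7,cv); (11,9,cv); (11,9,cvk); (13,0,cvk); (13,2,cv); (13,5,cv); (13,9,cv); (18,5,cv); (18,14,cv); (18,15,cv); (19,7,cv); (19,15,cv); (19,16,cv); (20,14,cv); (20,15,cv); (20,16,cv); (24,3,cv); (24,21,cv); (24,23,cv); (25,14,cv); (25,21,cv); (25,22,cv); (26,16,cv); (26,22,cv); (26,23,cv); (27,21,cv); (27,22,cv); (27,23,cv)
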